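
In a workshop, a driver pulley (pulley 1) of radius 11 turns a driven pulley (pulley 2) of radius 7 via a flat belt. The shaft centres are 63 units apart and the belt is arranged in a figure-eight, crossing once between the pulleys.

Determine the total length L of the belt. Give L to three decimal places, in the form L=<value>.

L=187.727

crossed belt: β = asin((r1+r2)/C) = asin(18/63) = 16.6015°
wrap1 = wrap2 = π + 2β = 213.2031°
tangent length = C·cosβ = 60.3738
L = (r1+r2)·wrap + 2·C·cosβ = 18·3.7211 + 2·60.3738 = 187.7274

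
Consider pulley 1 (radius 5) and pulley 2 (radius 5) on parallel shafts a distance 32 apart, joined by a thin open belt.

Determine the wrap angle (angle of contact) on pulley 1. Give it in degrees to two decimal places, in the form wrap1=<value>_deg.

wrap1=180.00_deg

open belt: β = asin((r2−r1)/C) = asin(0/32) = 0.0000°
wrap1 = π − 2β = 180.0000°
wrap2 = π + 2β = 180.0000°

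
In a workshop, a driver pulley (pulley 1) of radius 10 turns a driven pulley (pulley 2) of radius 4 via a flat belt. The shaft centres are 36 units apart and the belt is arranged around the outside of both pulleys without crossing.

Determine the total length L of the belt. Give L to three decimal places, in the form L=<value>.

open belt: β = asin((r2−r1)/C) = asin(-6/36) = -9.5941°
wrap1 = π − 2β = 199.1881°
wrap2 = π + 2β = 160.8119°
tangent length = C·cosβ = 35.4965
L = r1·wrap1 + r2·wrap2 + 2·C·cosβ = 10·3.4765 + 4·2.8067 + 2·35.4965 = 116.9846

L=116.985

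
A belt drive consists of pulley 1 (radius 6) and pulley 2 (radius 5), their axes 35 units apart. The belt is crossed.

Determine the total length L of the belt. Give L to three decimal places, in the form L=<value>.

L=108.044

crossed belt: β = asin((r1+r2)/C) = asin(11/35) = 18.3177°
wrap1 = wrap2 = π + 2β = 216.6354°
tangent length = C·cosβ = 33.2265
L = (r1+r2)·wrap + 2·C·cosβ = 11·3.7810 + 2·33.2265 = 108.0440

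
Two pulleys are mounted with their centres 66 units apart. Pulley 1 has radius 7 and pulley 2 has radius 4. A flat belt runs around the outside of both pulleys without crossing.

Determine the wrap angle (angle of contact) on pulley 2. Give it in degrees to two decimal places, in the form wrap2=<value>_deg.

wrap2=174.79_deg

open belt: β = asin((r2−r1)/C) = asin(-3/66) = -2.6053°
wrap1 = π − 2β = 185.2105°
wrap2 = π + 2β = 174.7895°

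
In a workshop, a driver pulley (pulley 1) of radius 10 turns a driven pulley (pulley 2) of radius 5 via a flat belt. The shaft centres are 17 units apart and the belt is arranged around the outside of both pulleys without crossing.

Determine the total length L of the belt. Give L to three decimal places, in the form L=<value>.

open belt: β = asin((r2−r1)/C) = asin(-5/17) = -17.1046°
wrap1 = π − 2β = 214.2093°
wrap2 = π + 2β = 145.7907°
tangent length = C·cosβ = 16.2481
L = r1·wrap1 + r2·wrap2 + 2·C·cosβ = 10·3.7387 + 5·2.5445 + 2·16.2481 = 82.6054

L=82.605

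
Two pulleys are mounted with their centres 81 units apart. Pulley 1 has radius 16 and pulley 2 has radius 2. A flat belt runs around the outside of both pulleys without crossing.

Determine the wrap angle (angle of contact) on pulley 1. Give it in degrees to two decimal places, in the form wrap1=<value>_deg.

wrap1=199.91_deg

open belt: β = asin((r2−r1)/C) = asin(-14/81) = -9.9530°
wrap1 = π − 2β = 199.9059°
wrap2 = π + 2β = 160.0941°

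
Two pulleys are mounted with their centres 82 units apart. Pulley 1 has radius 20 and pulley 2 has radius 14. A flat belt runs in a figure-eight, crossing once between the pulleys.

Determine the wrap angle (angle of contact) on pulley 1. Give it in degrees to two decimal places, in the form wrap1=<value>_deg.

wrap1=228.99_deg

crossed belt: β = asin((r1+r2)/C) = asin(34/82) = 24.4963°
wrap1 = wrap2 = π + 2β = 228.9926°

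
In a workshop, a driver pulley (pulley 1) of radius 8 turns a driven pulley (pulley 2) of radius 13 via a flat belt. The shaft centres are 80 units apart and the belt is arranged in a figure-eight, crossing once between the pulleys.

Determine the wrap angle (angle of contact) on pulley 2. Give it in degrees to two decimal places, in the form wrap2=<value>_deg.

crossed belt: β = asin((r1+r2)/C) = asin(21/80) = 15.2185°
wrap1 = wrap2 = π + 2β = 210.4369°

wrap2=210.44_deg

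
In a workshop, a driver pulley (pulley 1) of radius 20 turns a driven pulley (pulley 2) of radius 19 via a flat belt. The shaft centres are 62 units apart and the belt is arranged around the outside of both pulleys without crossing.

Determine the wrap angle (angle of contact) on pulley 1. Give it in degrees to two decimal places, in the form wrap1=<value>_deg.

open belt: β = asin((r2−r1)/C) = asin(-1/62) = -0.9242°
wrap1 = π − 2β = 181.8483°
wrap2 = π + 2β = 178.1517°

wrap1=181.85_deg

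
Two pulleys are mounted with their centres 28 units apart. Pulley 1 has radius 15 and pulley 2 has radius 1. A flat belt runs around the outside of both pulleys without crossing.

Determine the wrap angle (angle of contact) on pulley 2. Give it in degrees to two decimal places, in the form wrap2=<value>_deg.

wrap2=120.00_deg

open belt: β = asin((r2−r1)/C) = asin(-14/28) = -30.0000°
wrap1 = π − 2β = 240.0000°
wrap2 = π + 2β = 120.0000°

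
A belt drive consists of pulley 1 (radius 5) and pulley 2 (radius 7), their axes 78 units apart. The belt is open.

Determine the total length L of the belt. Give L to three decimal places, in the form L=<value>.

open belt: β = asin((r2−r1)/C) = asin(2/78) = 1.4693°
wrap1 = π − 2β = 177.0614°
wrap2 = π + 2β = 182.9386°
tangent length = C·cosβ = 77.9744
L = r1·wrap1 + r2·wrap2 + 2·C·cosβ = 5·3.0903 + 7·3.1929 + 2·77.9744 = 193.7504

L=193.750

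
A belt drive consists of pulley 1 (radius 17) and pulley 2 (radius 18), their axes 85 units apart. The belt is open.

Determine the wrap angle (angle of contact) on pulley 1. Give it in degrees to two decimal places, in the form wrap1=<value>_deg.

wrap1=178.65_deg

open belt: β = asin((r2−r1)/C) = asin(1/85) = 0.6741°
wrap1 = π − 2β = 178.6518°
wrap2 = π + 2β = 181.3482°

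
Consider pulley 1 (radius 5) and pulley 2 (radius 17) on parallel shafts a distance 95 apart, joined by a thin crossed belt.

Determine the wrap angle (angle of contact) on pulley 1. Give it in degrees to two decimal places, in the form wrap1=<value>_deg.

wrap1=206.78_deg

crossed belt: β = asin((r1+r2)/C) = asin(22/95) = 13.3900°
wrap1 = wrap2 = π + 2β = 206.7801°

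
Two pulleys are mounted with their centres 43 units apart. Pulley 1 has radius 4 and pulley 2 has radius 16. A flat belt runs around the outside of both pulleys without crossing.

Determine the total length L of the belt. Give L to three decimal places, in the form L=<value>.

open belt: β = asin((r2−r1)/C) = asin(12/43) = 16.2047°
wrap1 = π − 2β = 147.5906°
wrap2 = π + 2β = 212.4094°
tangent length = C·cosβ = 41.2916
L = r1·wrap1 + r2·wrap2 + 2·C·cosβ = 4·2.5759 + 16·3.7072 + 2·41.2916 = 152.2030

L=152.203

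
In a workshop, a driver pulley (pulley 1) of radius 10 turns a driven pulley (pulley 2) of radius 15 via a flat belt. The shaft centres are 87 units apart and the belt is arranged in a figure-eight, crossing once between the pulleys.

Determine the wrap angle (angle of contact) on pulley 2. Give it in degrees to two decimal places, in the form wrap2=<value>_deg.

crossed belt: β = asin((r1+r2)/C) = asin(25/87) = 16.6997°
wrap1 = wrap2 = π + 2β = 213.3995°

wrap2=213.40_deg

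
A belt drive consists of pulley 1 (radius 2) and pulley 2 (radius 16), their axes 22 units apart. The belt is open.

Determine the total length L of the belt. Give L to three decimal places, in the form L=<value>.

L=109.803

open belt: β = asin((r2−r1)/C) = asin(14/22) = 39.5212°
wrap1 = π − 2β = 100.9576°
wrap2 = π + 2β = 259.0424°
tangent length = C·cosβ = 16.9706
L = r1·wrap1 + r2·wrap2 + 2·C·cosβ = 2·1.7620 + 16·4.5211 + 2·16.9706 = 109.8035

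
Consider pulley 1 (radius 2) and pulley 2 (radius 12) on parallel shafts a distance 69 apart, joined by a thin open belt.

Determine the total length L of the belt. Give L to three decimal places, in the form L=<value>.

L=183.434

open belt: β = asin((r2−r1)/C) = asin(10/69) = 8.3331°
wrap1 = π − 2β = 163.3338°
wrap2 = π + 2β = 196.6662°
tangent length = C·cosβ = 68.2715
L = r1·wrap1 + r2·wrap2 + 2·C·cosβ = 2·2.8507 + 12·3.4325 + 2·68.2715 = 183.4341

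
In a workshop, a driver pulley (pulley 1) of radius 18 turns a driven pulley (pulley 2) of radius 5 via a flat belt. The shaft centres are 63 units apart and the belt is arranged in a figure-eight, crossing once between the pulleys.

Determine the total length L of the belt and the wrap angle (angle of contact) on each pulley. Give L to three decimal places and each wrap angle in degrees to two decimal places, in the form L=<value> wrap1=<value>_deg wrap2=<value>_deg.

L=206.751 wrap1=222.82_deg wrap2=222.82_deg

crossed belt: β = asin((r1+r2)/C) = asin(23/63) = 21.4125°
wrap1 = wrap2 = π + 2β = 222.8249°
tangent length = C·cosβ = 58.6515
L = (r1+r2)·wrap + 2·C·cosβ = 23·3.8890 + 2·58.6515 = 206.7507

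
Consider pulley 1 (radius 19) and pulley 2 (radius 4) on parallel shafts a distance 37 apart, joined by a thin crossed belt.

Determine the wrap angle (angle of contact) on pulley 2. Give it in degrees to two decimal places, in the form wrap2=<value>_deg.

wrap2=256.87_deg

crossed belt: β = asin((r1+r2)/C) = asin(23/37) = 38.4347°
wrap1 = wrap2 = π + 2β = 256.8693°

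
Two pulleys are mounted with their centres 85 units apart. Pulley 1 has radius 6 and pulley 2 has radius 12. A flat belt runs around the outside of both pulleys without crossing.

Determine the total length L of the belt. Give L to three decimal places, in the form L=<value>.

open belt: β = asin((r2−r1)/C) = asin(6/85) = 4.0478°
wrap1 = π − 2β = 171.9045°
wrap2 = π + 2β = 188.0955°
tangent length = C·cosβ = 84.7880
L = r1·wrap1 + r2·wrap2 + 2·C·cosβ = 6·3.0003 + 12·3.2829 + 2·84.7880 = 226.9724

L=226.972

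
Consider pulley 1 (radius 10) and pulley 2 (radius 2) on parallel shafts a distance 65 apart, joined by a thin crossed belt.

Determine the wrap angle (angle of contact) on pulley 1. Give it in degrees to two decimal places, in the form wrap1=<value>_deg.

crossed belt: β = asin((r1+r2)/C) = asin(12/65) = 10.6387°
wrap1 = wrap2 = π + 2β = 201.2774°

wrap1=201.28_deg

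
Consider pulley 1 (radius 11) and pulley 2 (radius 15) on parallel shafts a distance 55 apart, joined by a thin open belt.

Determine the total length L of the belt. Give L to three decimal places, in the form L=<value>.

open belt: β = asin((r2−r1)/C) = asin(4/55) = 4.1706°
wrap1 = π − 2β = 171.6587°
wrap2 = π + 2β = 188.3413°
tangent length = C·cosβ = 54.8544
L = r1·wrap1 + r2·wrap2 + 2·C·cosβ = 11·2.9960 + 15·3.2872 + 2·54.8544 = 191.9724

L=191.972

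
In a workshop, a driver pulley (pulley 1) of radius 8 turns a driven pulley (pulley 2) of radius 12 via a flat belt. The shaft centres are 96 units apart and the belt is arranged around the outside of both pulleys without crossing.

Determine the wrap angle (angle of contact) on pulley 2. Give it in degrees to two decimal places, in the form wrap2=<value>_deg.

open belt: β = asin((r2−r1)/C) = asin(4/96) = 2.3880°
wrap1 = π − 2β = 175.2240°
wrap2 = π + 2β = 184.7760°

wrap2=184.78_deg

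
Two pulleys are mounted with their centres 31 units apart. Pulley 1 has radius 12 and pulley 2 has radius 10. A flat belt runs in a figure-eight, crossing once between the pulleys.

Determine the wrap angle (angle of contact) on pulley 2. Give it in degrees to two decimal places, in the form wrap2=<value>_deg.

wrap2=270.42_deg

crossed belt: β = asin((r1+r2)/C) = asin(22/31) = 45.2087°
wrap1 = wrap2 = π + 2β = 270.4174°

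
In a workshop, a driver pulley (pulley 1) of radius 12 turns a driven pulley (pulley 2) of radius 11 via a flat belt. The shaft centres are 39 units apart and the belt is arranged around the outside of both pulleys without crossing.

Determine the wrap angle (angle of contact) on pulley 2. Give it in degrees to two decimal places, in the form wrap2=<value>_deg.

wrap2=177.06_deg

open belt: β = asin((r2−r1)/C) = asin(-1/39) = -1.4693°
wrap1 = π − 2β = 182.9386°
wrap2 = π + 2β = 177.0614°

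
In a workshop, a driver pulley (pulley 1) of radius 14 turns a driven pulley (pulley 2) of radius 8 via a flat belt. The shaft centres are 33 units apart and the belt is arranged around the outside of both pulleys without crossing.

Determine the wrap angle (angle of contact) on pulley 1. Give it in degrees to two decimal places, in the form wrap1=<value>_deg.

wrap1=200.95_deg

open belt: β = asin((r2−r1)/C) = asin(-6/33) = -10.4757°
wrap1 = π − 2β = 200.9514°
wrap2 = π + 2β = 159.0486°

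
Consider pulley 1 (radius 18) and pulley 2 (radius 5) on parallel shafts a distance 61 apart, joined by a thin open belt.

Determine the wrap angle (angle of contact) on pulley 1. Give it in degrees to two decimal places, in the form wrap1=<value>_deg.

wrap1=204.61_deg

open belt: β = asin((r2−r1)/C) = asin(-13/61) = -12.3049°
wrap1 = π − 2β = 204.6099°
wrap2 = π + 2β = 155.3901°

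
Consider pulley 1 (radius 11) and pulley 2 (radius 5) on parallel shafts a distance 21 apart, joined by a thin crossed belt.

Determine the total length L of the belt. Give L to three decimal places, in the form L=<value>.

crossed belt: β = asin((r1+r2)/C) = asin(16/21) = 49.6324°
wrap1 = wrap2 = π + 2β = 279.2648°
tangent length = C·cosβ = 13.6015
L = (r1+r2)·wrap + 2·C·cosβ = 16·4.8741 + 2·13.6015 = 105.1884

L=105.188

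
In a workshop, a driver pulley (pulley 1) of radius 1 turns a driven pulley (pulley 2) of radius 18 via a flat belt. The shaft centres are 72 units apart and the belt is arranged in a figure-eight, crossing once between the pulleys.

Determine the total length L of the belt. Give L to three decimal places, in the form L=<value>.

L=208.734

crossed belt: β = asin((r1+r2)/C) = asin(19/72) = 15.3009°
wrap1 = wrap2 = π + 2β = 210.6019°
tangent length = C·cosβ = 69.4478
L = (r1+r2)·wrap + 2·C·cosβ = 19·3.6757 + 2·69.4478 = 208.7339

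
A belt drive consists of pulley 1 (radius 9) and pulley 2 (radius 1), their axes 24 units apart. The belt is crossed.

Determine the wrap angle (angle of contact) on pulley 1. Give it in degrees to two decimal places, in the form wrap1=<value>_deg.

wrap1=229.25_deg

crossed belt: β = asin((r1+r2)/C) = asin(10/24) = 24.6243°
wrap1 = wrap2 = π + 2β = 229.2486°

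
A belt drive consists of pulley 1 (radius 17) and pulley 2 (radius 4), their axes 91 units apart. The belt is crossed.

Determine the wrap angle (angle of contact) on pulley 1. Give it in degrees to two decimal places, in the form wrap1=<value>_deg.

wrap1=206.68_deg

crossed belt: β = asin((r1+r2)/C) = asin(21/91) = 13.3424°
wrap1 = wrap2 = π + 2β = 206.6847°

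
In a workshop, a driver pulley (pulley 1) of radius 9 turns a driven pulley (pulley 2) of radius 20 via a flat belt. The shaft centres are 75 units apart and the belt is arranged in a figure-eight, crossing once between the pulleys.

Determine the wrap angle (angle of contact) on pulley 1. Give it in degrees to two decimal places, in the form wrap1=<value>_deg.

crossed belt: β = asin((r1+r2)/C) = asin(29/75) = 22.7472°
wrap1 = wrap2 = π + 2β = 225.4945°

wrap1=225.49_deg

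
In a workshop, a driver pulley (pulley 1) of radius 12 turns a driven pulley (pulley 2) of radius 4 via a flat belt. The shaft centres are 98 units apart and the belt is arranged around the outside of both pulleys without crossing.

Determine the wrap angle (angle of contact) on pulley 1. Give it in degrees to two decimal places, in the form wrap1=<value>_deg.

wrap1=189.36_deg

open belt: β = asin((r2−r1)/C) = asin(-8/98) = -4.6824°
wrap1 = π − 2β = 189.3648°
wrap2 = π + 2β = 170.6352°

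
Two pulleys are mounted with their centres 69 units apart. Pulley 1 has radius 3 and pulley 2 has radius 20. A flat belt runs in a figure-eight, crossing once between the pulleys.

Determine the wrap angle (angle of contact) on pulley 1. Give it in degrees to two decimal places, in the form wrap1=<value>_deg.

wrap1=218.94_deg

crossed belt: β = asin((r1+r2)/C) = asin(23/69) = 19.4712°
wrap1 = wrap2 = π + 2β = 218.9424°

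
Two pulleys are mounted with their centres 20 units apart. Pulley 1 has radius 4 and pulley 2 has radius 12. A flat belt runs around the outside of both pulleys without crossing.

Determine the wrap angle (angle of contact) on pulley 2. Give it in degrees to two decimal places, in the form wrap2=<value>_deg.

open belt: β = asin((r2−r1)/C) = asin(8/20) = 23.5782°
wrap1 = π − 2β = 132.8436°
wrap2 = π + 2β = 227.1564°

wrap2=227.16_deg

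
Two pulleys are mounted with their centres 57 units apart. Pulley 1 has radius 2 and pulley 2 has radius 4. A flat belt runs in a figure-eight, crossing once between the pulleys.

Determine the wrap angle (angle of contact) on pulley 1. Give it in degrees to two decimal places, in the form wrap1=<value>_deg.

crossed belt: β = asin((r1+r2)/C) = asin(6/57) = 6.0423°
wrap1 = wrap2 = π + 2β = 192.0847°

wrap1=192.08_deg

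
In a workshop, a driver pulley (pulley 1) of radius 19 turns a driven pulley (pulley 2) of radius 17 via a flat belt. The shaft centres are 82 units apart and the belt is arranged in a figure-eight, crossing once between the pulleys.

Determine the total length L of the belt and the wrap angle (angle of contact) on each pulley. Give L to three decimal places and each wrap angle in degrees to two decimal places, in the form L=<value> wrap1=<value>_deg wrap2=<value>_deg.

crossed belt: β = asin((r1+r2)/C) = asin(36/82) = 26.0416°
wrap1 = wrap2 = π + 2β = 232.0833°
tangent length = C·cosβ = 73.6750
L = (r1+r2)·wrap + 2·C·cosβ = 36·4.0506 + 2·73.6750 = 293.1722

L=293.172 wrap1=232.08_deg wrap2=232.08_deg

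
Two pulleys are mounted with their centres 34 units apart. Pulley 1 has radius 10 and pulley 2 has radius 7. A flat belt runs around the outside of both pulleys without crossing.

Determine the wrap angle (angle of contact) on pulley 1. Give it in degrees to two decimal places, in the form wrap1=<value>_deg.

wrap1=190.12_deg

open belt: β = asin((r2−r1)/C) = asin(-3/34) = -5.0621°
wrap1 = π − 2β = 190.1242°
wrap2 = π + 2β = 169.8758°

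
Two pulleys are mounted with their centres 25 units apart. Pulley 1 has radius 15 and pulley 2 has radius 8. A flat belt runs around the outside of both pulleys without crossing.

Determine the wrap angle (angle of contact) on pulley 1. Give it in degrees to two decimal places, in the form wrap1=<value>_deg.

wrap1=212.52_deg

open belt: β = asin((r2−r1)/C) = asin(-7/25) = -16.2602°
wrap1 = π − 2β = 212.5204°
wrap2 = π + 2β = 147.4796°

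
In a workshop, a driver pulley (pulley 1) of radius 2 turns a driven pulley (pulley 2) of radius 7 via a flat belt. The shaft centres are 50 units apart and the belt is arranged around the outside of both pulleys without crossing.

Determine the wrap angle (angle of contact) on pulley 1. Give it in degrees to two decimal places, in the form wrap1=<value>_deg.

open belt: β = asin((r2−r1)/C) = asin(5/50) = 5.7392°
wrap1 = π − 2β = 168.5217°
wrap2 = π + 2β = 191.4783°

wrap1=168.52_deg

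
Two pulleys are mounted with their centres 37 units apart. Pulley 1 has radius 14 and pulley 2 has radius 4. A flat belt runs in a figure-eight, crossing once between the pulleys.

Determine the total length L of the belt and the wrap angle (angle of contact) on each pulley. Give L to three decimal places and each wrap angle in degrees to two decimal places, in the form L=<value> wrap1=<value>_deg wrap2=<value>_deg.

L=139.492 wrap1=238.22_deg wrap2=238.22_deg

crossed belt: β = asin((r1+r2)/C) = asin(18/37) = 29.1099°
wrap1 = wrap2 = π + 2β = 238.2198°
tangent length = C·cosβ = 32.3265
L = (r1+r2)·wrap + 2·C·cosβ = 18·4.1577 + 2·32.3265 = 139.4919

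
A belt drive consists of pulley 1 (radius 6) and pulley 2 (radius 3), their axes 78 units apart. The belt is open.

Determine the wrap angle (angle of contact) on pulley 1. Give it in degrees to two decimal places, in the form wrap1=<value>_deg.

open belt: β = asin((r2−r1)/C) = asin(-3/78) = -2.2042°
wrap1 = π − 2β = 184.4085°
wrap2 = π + 2β = 175.5915°

wrap1=184.41_deg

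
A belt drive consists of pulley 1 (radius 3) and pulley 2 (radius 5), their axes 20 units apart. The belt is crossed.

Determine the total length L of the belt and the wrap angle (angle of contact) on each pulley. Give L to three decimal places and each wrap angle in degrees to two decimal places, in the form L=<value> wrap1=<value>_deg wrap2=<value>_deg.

L=68.378 wrap1=227.16_deg wrap2=227.16_deg

crossed belt: β = asin((r1+r2)/C) = asin(8/20) = 23.5782°
wrap1 = wrap2 = π + 2β = 227.1564°
tangent length = C·cosβ = 18.3303
L = (r1+r2)·wrap + 2·C·cosβ = 8·3.9646 + 2·18.3303 = 68.3776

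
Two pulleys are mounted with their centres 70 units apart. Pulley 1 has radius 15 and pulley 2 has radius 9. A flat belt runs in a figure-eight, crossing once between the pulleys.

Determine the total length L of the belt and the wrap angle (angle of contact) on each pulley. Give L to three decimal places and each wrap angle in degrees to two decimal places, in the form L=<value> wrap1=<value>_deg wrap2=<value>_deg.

crossed belt: β = asin((r1+r2)/C) = asin(24/70) = 20.0510°
wrap1 = wrap2 = π + 2β = 220.1021°
tangent length = C·cosβ = 65.7571
L = (r1+r2)·wrap + 2·C·cosβ = 24·3.8415 + 2·65.7571 = 223.7104

L=223.710 wrap1=220.10_deg wrap2=220.10_deg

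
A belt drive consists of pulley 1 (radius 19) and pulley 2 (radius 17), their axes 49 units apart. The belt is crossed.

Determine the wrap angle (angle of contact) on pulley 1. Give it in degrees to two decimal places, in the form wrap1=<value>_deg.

wrap1=274.56_deg

crossed belt: β = asin((r1+r2)/C) = asin(36/49) = 47.2814°
wrap1 = wrap2 = π + 2β = 274.5627°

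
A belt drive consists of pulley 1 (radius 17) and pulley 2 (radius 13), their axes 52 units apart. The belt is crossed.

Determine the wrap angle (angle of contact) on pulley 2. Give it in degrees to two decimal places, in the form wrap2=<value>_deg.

crossed belt: β = asin((r1+r2)/C) = asin(30/52) = 35.2344°
wrap1 = wrap2 = π + 2β = 250.4688°

wrap2=250.47_deg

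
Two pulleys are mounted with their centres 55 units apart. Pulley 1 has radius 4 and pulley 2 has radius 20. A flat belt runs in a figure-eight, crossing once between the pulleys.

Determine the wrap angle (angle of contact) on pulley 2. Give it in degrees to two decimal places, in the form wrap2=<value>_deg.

crossed belt: β = asin((r1+r2)/C) = asin(24/55) = 25.8721°
wrap1 = wrap2 = π + 2β = 231.7442°

wrap2=231.74_deg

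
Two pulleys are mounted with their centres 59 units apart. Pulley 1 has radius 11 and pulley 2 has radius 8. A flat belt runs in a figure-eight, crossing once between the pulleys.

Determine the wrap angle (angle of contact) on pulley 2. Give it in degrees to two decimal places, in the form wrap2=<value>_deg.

crossed belt: β = asin((r1+r2)/C) = asin(19/59) = 18.7860°
wrap1 = wrap2 = π + 2β = 217.5719°

wrap2=217.57_deg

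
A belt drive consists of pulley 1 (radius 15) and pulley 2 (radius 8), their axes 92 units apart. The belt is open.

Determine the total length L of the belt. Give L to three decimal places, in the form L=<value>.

open belt: β = asin((r2−r1)/C) = asin(-7/92) = -4.3637°
wrap1 = π − 2β = 188.7274°
wrap2 = π + 2β = 171.2726°
tangent length = C·cosβ = 91.7333
L = r1·wrap1 + r2·wrap2 + 2·C·cosβ = 15·3.2939 + 8·2.9893 + 2·91.7333 = 256.7895

L=256.789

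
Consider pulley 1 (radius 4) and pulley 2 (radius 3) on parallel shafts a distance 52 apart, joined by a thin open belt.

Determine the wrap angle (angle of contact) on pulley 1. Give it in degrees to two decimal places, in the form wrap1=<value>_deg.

open belt: β = asin((r2−r1)/C) = asin(-1/52) = -1.1019°
wrap1 = π − 2β = 182.2038°
wrap2 = π + 2β = 177.7962°

wrap1=182.20_deg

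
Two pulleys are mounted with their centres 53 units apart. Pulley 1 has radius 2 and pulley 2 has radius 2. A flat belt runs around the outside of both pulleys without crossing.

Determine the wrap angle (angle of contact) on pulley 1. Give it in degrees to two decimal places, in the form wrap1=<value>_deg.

wrap1=180.00_deg

open belt: β = asin((r2−r1)/C) = asin(0/53) = 0.0000°
wrap1 = π − 2β = 180.0000°
wrap2 = π + 2β = 180.0000°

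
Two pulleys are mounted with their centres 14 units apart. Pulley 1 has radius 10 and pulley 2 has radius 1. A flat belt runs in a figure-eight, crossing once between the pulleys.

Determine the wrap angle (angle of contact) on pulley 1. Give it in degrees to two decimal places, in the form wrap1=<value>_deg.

crossed belt: β = asin((r1+r2)/C) = asin(11/14) = 51.7868°
wrap1 = wrap2 = π + 2β = 283.5736°

wrap1=283.57_deg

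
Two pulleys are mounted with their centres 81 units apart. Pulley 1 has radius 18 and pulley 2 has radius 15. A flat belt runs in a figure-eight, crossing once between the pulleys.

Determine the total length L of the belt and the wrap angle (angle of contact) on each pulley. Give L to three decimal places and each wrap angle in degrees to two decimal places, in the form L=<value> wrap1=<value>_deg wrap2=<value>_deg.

crossed belt: β = asin((r1+r2)/C) = asin(33/81) = 24.0421°
wrap1 = wrap2 = π + 2β = 228.0842°
tangent length = C·cosβ = 73.9730
L = (r1+r2)·wrap + 2·C·cosβ = 33·3.9808 + 2·73.9730 = 279.3130

L=279.313 wrap1=228.08_deg wrap2=228.08_deg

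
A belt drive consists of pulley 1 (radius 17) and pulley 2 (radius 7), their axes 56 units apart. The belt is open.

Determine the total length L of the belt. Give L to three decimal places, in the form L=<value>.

L=189.189

open belt: β = asin((r2−r1)/C) = asin(-10/56) = -10.2866°
wrap1 = π − 2β = 200.5731°
wrap2 = π + 2β = 159.4269°
tangent length = C·cosβ = 55.0999
L = r1·wrap1 + r2·wrap2 + 2·C·cosβ = 17·3.5007 + 7·2.7825 + 2·55.0999 = 189.1887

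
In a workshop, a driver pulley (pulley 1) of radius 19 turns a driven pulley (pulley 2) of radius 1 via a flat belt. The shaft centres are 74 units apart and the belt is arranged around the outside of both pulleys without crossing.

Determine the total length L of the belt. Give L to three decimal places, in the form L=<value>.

L=215.232

open belt: β = asin((r2−r1)/C) = asin(-18/74) = -14.0780°
wrap1 = π − 2β = 208.1561°
wrap2 = π + 2β = 151.8439°
tangent length = C·cosβ = 71.7774
L = r1·wrap1 + r2·wrap2 + 2·C·cosβ = 19·3.6330 + 1·2.6502 + 2·71.7774 = 215.2322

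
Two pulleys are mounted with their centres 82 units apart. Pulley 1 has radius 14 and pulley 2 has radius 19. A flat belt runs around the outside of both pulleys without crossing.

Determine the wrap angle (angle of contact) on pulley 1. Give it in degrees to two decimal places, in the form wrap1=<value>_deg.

open belt: β = asin((r2−r1)/C) = asin(5/82) = 3.4958°
wrap1 = π − 2β = 173.0084°
wrap2 = π + 2β = 186.9916°

wrap1=173.01_deg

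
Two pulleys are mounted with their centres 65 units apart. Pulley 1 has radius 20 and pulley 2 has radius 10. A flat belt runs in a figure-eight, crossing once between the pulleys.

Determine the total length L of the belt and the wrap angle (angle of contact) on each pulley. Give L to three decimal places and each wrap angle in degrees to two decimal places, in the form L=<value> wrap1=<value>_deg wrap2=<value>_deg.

crossed belt: β = asin((r1+r2)/C) = asin(30/65) = 27.4864°
wrap1 = wrap2 = π + 2β = 234.9729°
tangent length = C·cosβ = 57.6628
L = (r1+r2)·wrap + 2·C·cosβ = 30·4.1010 + 2·57.6628 = 238.3571

L=238.357 wrap1=234.97_deg wrap2=234.97_deg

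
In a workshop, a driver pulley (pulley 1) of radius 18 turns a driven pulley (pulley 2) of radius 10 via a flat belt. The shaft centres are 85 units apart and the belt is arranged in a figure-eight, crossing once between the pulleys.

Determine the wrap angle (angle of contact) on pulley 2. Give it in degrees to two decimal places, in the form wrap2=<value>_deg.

crossed belt: β = asin((r1+r2)/C) = asin(28/85) = 19.2331°
wrap1 = wrap2 = π + 2β = 218.4662°

wrap2=218.47_deg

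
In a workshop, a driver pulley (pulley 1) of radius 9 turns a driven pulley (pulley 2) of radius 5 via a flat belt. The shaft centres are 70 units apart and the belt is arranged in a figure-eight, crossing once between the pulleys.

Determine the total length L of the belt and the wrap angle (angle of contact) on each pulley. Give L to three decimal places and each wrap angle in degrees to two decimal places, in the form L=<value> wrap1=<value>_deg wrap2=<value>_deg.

L=186.792 wrap1=203.07_deg wrap2=203.07_deg

crossed belt: β = asin((r1+r2)/C) = asin(14/70) = 11.5370°
wrap1 = wrap2 = π + 2β = 203.0739°
tangent length = C·cosβ = 68.5857
L = (r1+r2)·wrap + 2·C·cosβ = 14·3.5443 + 2·68.5857 = 186.7917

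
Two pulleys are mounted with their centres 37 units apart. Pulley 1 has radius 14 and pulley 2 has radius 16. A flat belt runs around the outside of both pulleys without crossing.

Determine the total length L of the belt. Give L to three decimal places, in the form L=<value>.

L=168.356

open belt: β = asin((r2−r1)/C) = asin(2/37) = 3.0986°
wrap1 = π − 2β = 173.8028°
wrap2 = π + 2β = 186.1972°
tangent length = C·cosβ = 36.9459
L = r1·wrap1 + r2·wrap2 + 2·C·cosβ = 14·3.0334 + 16·3.2498 + 2·36.9459 = 168.3559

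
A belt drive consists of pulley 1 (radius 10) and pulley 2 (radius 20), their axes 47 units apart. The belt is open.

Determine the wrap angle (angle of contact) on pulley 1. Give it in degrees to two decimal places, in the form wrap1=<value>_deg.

wrap1=155.43_deg

open belt: β = asin((r2−r1)/C) = asin(10/47) = 12.2845°
wrap1 = π − 2β = 155.4310°
wrap2 = π + 2β = 204.5690°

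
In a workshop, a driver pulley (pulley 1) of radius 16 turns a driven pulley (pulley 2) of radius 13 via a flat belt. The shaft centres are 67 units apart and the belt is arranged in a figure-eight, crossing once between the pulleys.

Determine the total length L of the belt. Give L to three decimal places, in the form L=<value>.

crossed belt: β = asin((r1+r2)/C) = asin(29/67) = 25.6477°
wrap1 = wrap2 = π + 2β = 231.2953°
tangent length = C·cosβ = 60.3987
L = (r1+r2)·wrap + 2·C·cosβ = 29·4.0369 + 2·60.3987 = 237.8664

L=237.866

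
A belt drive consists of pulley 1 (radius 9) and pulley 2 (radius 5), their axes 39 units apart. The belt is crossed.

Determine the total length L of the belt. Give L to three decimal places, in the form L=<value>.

crossed belt: β = asin((r1+r2)/C) = asin(14/39) = 21.0372°
wrap1 = wrap2 = π + 2β = 222.0744°
tangent length = C·cosβ = 36.4005
L = (r1+r2)·wrap + 2·C·cosβ = 14·3.8759 + 2·36.4005 = 127.0641

L=127.064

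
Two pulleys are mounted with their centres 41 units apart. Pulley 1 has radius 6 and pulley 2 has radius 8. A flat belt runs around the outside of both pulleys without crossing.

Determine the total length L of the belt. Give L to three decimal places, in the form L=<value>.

open belt: β = asin((r2−r1)/C) = asin(2/41) = 2.7960°
wrap1 = π − 2β = 174.4079°
wrap2 = π + 2β = 185.5921°
tangent length = C·cosβ = 40.9512
L = r1·wrap1 + r2·wrap2 + 2·C·cosβ = 6·3.0440 + 8·3.2392 + 2·40.9512 = 126.0799

L=126.080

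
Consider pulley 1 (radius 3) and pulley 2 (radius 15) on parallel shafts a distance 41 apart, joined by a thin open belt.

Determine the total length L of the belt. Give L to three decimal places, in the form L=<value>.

open belt: β = asin((r2−r1)/C) = asin(12/41) = 17.0186°
wrap1 = π − 2β = 145.9627°
wrap2 = π + 2β = 214.0373°
tangent length = C·cosβ = 39.2046
L = r1·wrap1 + r2·wrap2 + 2·C·cosβ = 3·2.5475 + 15·3.7357 + 2·39.2046 = 142.0866

L=142.087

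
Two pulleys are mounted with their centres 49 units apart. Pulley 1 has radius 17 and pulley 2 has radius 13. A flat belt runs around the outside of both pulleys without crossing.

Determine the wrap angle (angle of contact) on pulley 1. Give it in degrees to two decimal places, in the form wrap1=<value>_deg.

open belt: β = asin((r2−r1)/C) = asin(-4/49) = -4.6824°
wrap1 = π − 2β = 189.3648°
wrap2 = π + 2β = 170.6352°

wrap1=189.36_deg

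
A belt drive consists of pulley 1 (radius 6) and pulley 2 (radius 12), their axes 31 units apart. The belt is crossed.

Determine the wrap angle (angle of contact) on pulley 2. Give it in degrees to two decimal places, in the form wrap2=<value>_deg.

wrap2=250.99_deg

crossed belt: β = asin((r1+r2)/C) = asin(18/31) = 35.4959°
wrap1 = wrap2 = π + 2β = 250.9919°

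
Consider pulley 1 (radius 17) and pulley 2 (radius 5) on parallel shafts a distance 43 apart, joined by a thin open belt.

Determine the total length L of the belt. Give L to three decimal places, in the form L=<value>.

open belt: β = asin((r2−r1)/C) = asin(-12/43) = -16.2047°
wrap1 = π − 2β = 212.4094°
wrap2 = π + 2β = 147.5906°
tangent length = C·cosβ = 41.2916
L = r1·wrap1 + r2·wrap2 + 2·C·cosβ = 17·3.7072 + 5·2.5759 + 2·41.2916 = 158.4861

L=158.486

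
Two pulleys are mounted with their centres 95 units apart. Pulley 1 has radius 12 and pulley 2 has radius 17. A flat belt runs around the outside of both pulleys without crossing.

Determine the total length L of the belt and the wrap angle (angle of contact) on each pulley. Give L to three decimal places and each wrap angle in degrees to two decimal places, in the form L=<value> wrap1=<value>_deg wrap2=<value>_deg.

L=281.369 wrap1=173.97_deg wrap2=186.03_deg

open belt: β = asin((r2−r1)/C) = asin(5/95) = 3.0170°
wrap1 = π − 2β = 173.9661°
wrap2 = π + 2β = 186.0339°
tangent length = C·cosβ = 94.8683
L = r1·wrap1 + r2·wrap2 + 2·C·cosβ = 12·3.0363 + 17·3.2469 + 2·94.8683 = 281.3694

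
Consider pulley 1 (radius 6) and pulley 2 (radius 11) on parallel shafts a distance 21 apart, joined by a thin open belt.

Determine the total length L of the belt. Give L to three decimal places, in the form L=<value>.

open belt: β = asin((r2−r1)/C) = asin(5/21) = 13.7741°
wrap1 = π − 2β = 152.4517°
wrap2 = π + 2β = 207.5483°
tangent length = C·cosβ = 20.3961
L = r1·wrap1 + r2·wrap2 + 2·C·cosβ = 6·2.6608 + 11·3.6224 + 2·20.3961 = 96.6033

L=96.603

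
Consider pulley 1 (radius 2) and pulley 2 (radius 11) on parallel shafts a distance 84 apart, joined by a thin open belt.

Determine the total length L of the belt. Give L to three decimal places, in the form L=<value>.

open belt: β = asin((r2−r1)/C) = asin(9/84) = 6.1506°
wrap1 = π − 2β = 167.6987°
wrap2 = π + 2β = 192.3013°
tangent length = C·cosβ = 83.5165
L = r1·wrap1 + r2·wrap2 + 2·C·cosβ = 2·2.9269 + 11·3.3563 + 2·83.5165 = 209.8059

L=209.806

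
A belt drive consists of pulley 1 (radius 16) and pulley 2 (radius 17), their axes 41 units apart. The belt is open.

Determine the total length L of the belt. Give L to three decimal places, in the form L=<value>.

open belt: β = asin((r2−r1)/C) = asin(1/41) = 1.3976°
wrap1 = π − 2β = 177.2048°
wrap2 = π + 2β = 182.7952°
tangent length = C·cosβ = 40.9878
L = r1·wrap1 + r2·wrap2 + 2·C·cosβ = 16·3.0928 + 17·3.1904 + 2·40.9878 = 185.6969

L=185.697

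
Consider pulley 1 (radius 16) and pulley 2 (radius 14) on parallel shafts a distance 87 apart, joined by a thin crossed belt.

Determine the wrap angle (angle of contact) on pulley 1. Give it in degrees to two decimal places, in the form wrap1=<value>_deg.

wrap1=220.34_deg

crossed belt: β = asin((r1+r2)/C) = asin(30/87) = 20.1713°
wrap1 = wrap2 = π + 2β = 220.3425°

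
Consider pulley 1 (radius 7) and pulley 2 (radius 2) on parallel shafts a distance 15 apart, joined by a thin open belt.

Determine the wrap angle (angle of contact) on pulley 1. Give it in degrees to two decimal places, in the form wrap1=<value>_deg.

open belt: β = asin((r2−r1)/C) = asin(-5/15) = -19.4712°
wrap1 = π − 2β = 218.9424°
wrap2 = π + 2β = 141.0576°

wrap1=218.94_deg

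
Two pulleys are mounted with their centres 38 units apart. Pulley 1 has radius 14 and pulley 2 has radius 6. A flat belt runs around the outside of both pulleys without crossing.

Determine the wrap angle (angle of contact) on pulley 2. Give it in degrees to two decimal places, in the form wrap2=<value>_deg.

open belt: β = asin((r2−r1)/C) = asin(-8/38) = -12.1532°
wrap1 = π − 2β = 204.3064°
wrap2 = π + 2β = 155.6936°

wrap2=155.69_deg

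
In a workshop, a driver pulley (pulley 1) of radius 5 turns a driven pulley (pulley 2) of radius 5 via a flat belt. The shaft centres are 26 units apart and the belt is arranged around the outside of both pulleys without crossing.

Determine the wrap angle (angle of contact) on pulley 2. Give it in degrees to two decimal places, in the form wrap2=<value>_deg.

wrap2=180.00_deg

open belt: β = asin((r2−r1)/C) = asin(0/26) = 0.0000°
wrap1 = π − 2β = 180.0000°
wrap2 = π + 2β = 180.0000°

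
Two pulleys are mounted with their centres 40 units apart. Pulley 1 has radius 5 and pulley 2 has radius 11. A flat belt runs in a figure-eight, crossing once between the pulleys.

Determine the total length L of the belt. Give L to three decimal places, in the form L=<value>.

L=136.755

crossed belt: β = asin((r1+r2)/C) = asin(16/40) = 23.5782°
wrap1 = wrap2 = π + 2β = 227.1564°
tangent length = C·cosβ = 36.6606
L = (r1+r2)·wrap + 2·C·cosβ = 16·3.9646 + 2·36.6606 = 136.7552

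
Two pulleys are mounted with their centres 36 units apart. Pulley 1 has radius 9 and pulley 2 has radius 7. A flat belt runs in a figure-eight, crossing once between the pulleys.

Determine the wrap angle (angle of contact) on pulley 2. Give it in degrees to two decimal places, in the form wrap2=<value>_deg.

wrap2=232.78_deg

crossed belt: β = asin((r1+r2)/C) = asin(16/36) = 26.3878°
wrap1 = wrap2 = π + 2β = 232.7756°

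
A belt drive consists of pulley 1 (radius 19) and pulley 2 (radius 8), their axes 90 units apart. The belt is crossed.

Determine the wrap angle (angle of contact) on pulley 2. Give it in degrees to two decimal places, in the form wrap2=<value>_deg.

crossed belt: β = asin((r1+r2)/C) = asin(27/90) = 17.4576°
wrap1 = wrap2 = π + 2β = 214.9152°

wrap2=214.92_deg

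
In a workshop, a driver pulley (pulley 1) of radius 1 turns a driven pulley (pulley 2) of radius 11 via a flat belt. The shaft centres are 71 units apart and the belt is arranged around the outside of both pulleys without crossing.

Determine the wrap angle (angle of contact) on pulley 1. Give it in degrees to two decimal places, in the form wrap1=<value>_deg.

wrap1=163.81_deg

open belt: β = asin((r2−r1)/C) = asin(10/71) = 8.0967°
wrap1 = π − 2β = 163.8065°
wrap2 = π + 2β = 196.1935°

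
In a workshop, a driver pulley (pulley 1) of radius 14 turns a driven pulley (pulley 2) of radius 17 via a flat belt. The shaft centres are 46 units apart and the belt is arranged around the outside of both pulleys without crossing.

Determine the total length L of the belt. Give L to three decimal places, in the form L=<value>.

L=189.585

open belt: β = asin((r2−r1)/C) = asin(3/46) = 3.7393°
wrap1 = π − 2β = 172.5213°
wrap2 = π + 2β = 187.4787°
tangent length = C·cosβ = 45.9021
L = r1·wrap1 + r2·wrap2 + 2·C·cosβ = 14·3.0111 + 17·3.2721 + 2·45.9021 = 189.5851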